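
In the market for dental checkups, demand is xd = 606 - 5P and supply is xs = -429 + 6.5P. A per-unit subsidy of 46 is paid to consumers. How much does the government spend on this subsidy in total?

Government cost = 13156

Pre-subsidy: 606 - 5P = -429 + 6.5P gives P* = 90, x* = 156.
With the rebate, buyers effectively pay Pb = Ps − 46, where Ps is the price sellers receive.
Demand in terms of Ps becomes xd = 606 − 5(Ps − 46) = 836 - 5Ps. Setting this equal to supply: 836 - 5Ps = -429 + 6.5Ps, so Ps = 110.
Buyers pay Pb = 110 − 46 = 64; x' = -429 + 6.5·110 = 286.
Government outlay = subsidy × quantity = 46 × 286 = 13156.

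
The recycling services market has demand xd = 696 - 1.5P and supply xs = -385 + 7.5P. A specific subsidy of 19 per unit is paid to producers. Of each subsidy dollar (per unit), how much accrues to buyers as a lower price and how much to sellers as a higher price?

Buyers gain 95/6 per unit; sellers gain 19/6 per unit

Pre-subsidy: 696 - 1.5P = -385 + 7.5P gives P* = 1081/9, x* = 3095/6.
With the subsidy, sellers receive Ps = Pb + 19 for each unit, where Pb is the price buyers pay.
Supply in terms of Pb becomes xs = -385 + 7.5(Pb + 19) = -242.5 + 7.5Pb. Setting this equal to demand: 696 - 1.5Pb = -242.5 + 7.5Pb, so Pb = 1877/18.
Sellers receive Ps = 1877/18 + 19 = 2219/18; x' = 696 − 1.5·(1877/18) = 6475/12.
Buyers' price falls by P* − Pb = 1081/9 − 1877/18 = 95/6; sellers' price rises by Ps − P* = 2219/18 − 1081/9 = 19/6.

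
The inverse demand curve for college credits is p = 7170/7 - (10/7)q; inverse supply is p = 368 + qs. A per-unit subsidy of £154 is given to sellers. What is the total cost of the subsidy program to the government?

Pre-subsidy: 7170/7 - (10/7)q = 368 + q gives q* = 4594/17 and p* = 10850/17.
With the subsidy, sellers receive ps = pb + 154 for each unit, where pb is the price buyers pay.
On the curves, pb = 7170/7 - (10/7)q and ps = 368 + q; the wedge ps − pb = 154 gives 368 + q − (7170/7 - (10/7)q) = 154, so q' = 5672/17.
Then pb = 7170/7 − (10/7)·(5672/17) = 9310/17 and ps = 368 + 1·(5672/17) = 11928/17.
Government outlay = subsidy × quantity = 154 × 5672/17 = 873488/17.

Government cost = 873488/17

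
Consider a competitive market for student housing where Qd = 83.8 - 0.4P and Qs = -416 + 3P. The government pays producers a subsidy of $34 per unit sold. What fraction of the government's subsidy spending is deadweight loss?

Pre-subsidy: 83.8 - 0.4P = -416 + 3P gives P* = 147, Q* = 25.
With the subsidy, sellers receive Ps = Pb + 34 for each unit, where Pb is the price buyers pay.
Supply in terms of Pb becomes Qs = -416 + 3(Pb + 34) = -314 + 3Pb. Setting this equal to demand: 83.8 - 0.4Pb = -314 + 3Pb, so Pb = 117.
Sellers receive Ps = 117 + 34 = 151; Q' = 83.8 − 0.4·117 = 37.
ΔCS = ½(25 + 37)(147 − 117) = 930; ΔPS = ½(25 + 37)(151 − 147) = 124.
Government spending = 34 × 37 = 1258.
DWL = ½ × 34 × (37 − 25) = 204; fraction = 204 / 1258 = 6/37.

DWL / government spending = 6/37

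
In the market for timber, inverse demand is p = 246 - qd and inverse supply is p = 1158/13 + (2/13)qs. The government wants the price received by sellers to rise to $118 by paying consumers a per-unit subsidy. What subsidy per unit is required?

Required subsidy s = $60 per unit

At a seller price of 118, quantity supplied is -579 + 6.5·118 = 188.
Buyers absorb 188 only when they pay pb = 246 − 1·188 = 58.
s = ps − pb = 118 − 58 = 60.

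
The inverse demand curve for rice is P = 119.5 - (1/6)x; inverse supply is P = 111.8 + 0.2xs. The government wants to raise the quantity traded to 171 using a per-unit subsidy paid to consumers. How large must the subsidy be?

Required subsidy s = 55 per unit

At x = 171, from the demand curve buyers pay Pb = 119.5 − (1/6)·171 = 91; from the supply curve sellers need Ps = 111.8 + 0.2·171 = 146.
The subsidy must fill the gap: s = Ps − Pb = 146 − 91 = 55.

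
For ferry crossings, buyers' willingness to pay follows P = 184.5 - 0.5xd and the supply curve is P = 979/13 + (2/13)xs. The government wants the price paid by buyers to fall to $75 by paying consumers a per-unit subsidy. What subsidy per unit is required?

Required subsidy s = $34 per unit

At a buyer price of 75, quantity demanded is 369 − 2·75 = 219.
Sellers supply 219 only when they receive Ps = 979/13 + (2/13)·219 = 109.
s = Ps − Pb = 109 − 75 = 34.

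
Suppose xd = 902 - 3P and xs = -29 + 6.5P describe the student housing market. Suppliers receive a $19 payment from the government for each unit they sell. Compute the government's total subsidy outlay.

Pre-subsidy: 902 - 3P = -29 + 6.5P gives P* = 98, x* = 608.
With the subsidy, sellers receive Ps = Pb + 19 for each unit, where Pb is the price buyers pay.
Supply in terms of Pb becomes xs = -29 + 6.5(Pb + 19) = 94.5 + 6.5Pb. Setting this equal to demand: 902 - 3Pb = 94.5 + 6.5Pb, so Pb = 85.
Sellers receive Ps = 85 + 19 = 104; x' = 902 − 3·85 = 647.
Government outlay = subsidy × quantity = 19 × 647 = 12293.

Government cost = $12293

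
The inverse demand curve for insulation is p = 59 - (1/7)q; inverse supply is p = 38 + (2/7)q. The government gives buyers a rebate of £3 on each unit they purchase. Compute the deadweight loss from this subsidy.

Deadweight loss = £10.5

Pre-subsidy: 59 - (1/7)q = 38 + (2/7)q gives q* = 49 and p* = 52.
With the rebate, buyers effectively pay pb = ps − 3, where ps is the price sellers receive.
On the curves, pb = 59 - (1/7)q and ps = 38 + (2/7)q; the wedge ps − pb = 3 gives 38 + (2/7)q − (59 - (1/7)q) = 3, so q' = 56.
Then pb = 59 − (1/7)·56 = 51 and ps = 38 + (2/7)·56 = 54.
The subsidy expands output by 56 − 49 = 7 past the efficient level; on those units the gap between marginal cost and willingness to pay runs from 0 up to 3.
DWL = ½ × 3 × 7 = 10.5.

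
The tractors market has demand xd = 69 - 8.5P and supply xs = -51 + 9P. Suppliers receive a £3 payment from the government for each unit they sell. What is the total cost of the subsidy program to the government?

Government cost = 2502/35

Pre-subsidy: 69 - 8.5P = -51 + 9P gives P* = 48/7, x* = 75/7.
With the subsidy, sellers receive Ps = Pb + 3 for each unit, where Pb is the price buyers pay.
Supply in terms of Pb becomes xs = -51 + 9(Pb + 3) = -24 + 9Pb. Setting this equal to demand: 69 - 8.5Pb = -24 + 9Pb, so Pb = 186/35.
Sellers receive Ps = 186/35 + 3 = 291/35; x' = 69 − 8.5·(186/35) = 834/35.
Government outlay = subsidy × quantity = 3 × 834/35 = 2502/35.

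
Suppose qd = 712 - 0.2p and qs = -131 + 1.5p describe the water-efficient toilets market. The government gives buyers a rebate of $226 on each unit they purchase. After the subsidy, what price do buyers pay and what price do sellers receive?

Pre-subsidy: 712 - 0.2p = -131 + 1.5p gives p* = 8430/17, q* = 10418/17.
With the rebate, buyers effectively pay pb = ps − 226, where ps is the price sellers receive.
Demand in terms of ps becomes qd = 712 − 0.2(ps − 226) = 757.2 - 0.2ps. Setting this equal to supply: 757.2 - 0.2ps = -131 + 1.5ps, so ps = 8882/17.
Buyers pay pb = 8882/17 − 226 = 5040/17; q' = -131 + 1.5·(8882/17) = 11096/17.

Buyers pay 5040/17; sellers receive 8882/17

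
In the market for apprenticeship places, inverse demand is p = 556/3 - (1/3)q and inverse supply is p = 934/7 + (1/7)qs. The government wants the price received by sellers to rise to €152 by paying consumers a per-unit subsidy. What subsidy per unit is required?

At a seller price of 152, quantity supplied is -934 + 7·152 = 130.
Buyers absorb 130 only when they pay pb = 556/3 − (1/3)·130 = 142.
s = ps − pb = 152 − 142 = 10.

Required subsidy s = €10 per unit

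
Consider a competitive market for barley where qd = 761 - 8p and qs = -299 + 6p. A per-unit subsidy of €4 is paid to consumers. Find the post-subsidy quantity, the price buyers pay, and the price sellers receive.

Pre-subsidy: 761 - 8p = -299 + 6p gives p* = 530/7, q* = 1087/7.
With the rebate, buyers effectively pay pb = ps − 4, where ps is the price sellers receive.
Demand in terms of ps becomes qd = 761 − 8(ps − 4) = 793 - 8ps. Setting this equal to supply: 793 - 8ps = -299 + 6ps, so ps = 78.
Buyers pay pb = 78 − 4 = 74; q' = -299 + 6·78 = 169.

q' = 169; buyers pay €74; sellers receive €78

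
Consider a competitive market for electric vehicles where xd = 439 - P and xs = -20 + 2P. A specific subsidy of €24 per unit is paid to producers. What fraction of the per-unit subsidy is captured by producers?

Pre-subsidy: 439 - P = -20 + 2P gives P* = 153, x* = 286.
With the subsidy, sellers receive Ps = Pb + 24 for each unit, where Pb is the price buyers pay.
Supply in terms of Pb becomes xs = -20 + 2(Pb + 24) = 28 + 2Pb. Setting this equal to demand: 439 - Pb = 28 + 2Pb, so Pb = 137.
Sellers receive Ps = 137 + 24 = 161; x' = 439 − 1·137 = 302.
Buyers' price falls by P* − Pb = 153 − 137 = 16; sellers' price rises by Ps − P* = 161 − 153 = 8.
So producers capture 8/24 = 1/3 of each unit of subsidy.

Producer share = 1/3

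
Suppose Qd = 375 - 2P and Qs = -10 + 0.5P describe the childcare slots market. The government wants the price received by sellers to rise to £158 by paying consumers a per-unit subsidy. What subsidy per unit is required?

Required subsidy s = £5 per unit

At a seller price of 158, quantity supplied is -10 + 0.5·158 = 69.
Buyers absorb 69 only when they pay Pb with 375 − 2·Pb = 69, i.e. Pb = 153.
s = Ps − Pb = 158 − 153 = 5.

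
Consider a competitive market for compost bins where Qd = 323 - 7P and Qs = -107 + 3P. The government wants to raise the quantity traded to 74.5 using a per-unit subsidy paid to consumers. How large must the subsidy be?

Required subsidy s = 25 per unit

At Q = 74.5, invert demand for the buyer price: Pb = (323 − 74.5)/7 = 35.5; invert supply for the seller price: Ps = (74.5 − (-107))/3 = 60.5.
The subsidy must fill the gap: s = Ps − Pb = 60.5 − 35.5 = 25.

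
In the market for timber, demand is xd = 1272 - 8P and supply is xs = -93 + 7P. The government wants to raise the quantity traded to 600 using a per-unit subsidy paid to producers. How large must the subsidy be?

At x = 600, invert demand for the buyer price: Pb = (1272 − 600)/8 = 84; invert supply for the seller price: Ps = (600 − (-93))/7 = 99.
The subsidy must fill the gap: s = Ps − Pb = 99 − 84 = 15.

Required subsidy s = 15 per unit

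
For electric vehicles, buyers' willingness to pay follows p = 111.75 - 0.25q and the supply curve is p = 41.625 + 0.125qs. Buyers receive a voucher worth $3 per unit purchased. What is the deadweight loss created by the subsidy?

Pre-subsidy: 111.75 - 0.25q = 41.625 + 0.125q gives q* = 187 and p* = 65.
With the rebate, buyers effectively pay pb = ps − 3, where ps is the price sellers receive.
On the curves, pb = 111.75 - 0.25q and ps = 41.625 + 0.125q; the wedge ps − pb = 3 gives 41.625 + 0.125q − (111.75 - 0.25q) = 3, so q' = 195.
Then pb = 111.75 − 0.25·195 = 63 and ps = 41.625 + 0.125·195 = 66.
The subsidy expands output by 195 − 187 = 8 past the efficient level; on those units the gap between marginal cost and willingness to pay runs from 0 up to 3.
DWL = ½ × 3 × 8 = 12.

Deadweight loss = $12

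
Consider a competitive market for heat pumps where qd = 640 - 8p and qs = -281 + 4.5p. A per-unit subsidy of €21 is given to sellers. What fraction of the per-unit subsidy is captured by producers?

Pre-subsidy: 640 - 8p = -281 + 4.5p gives p* = 73.68, q* = 50.56.
With the subsidy, sellers receive ps = pb + 21 for each unit, where pb is the price buyers pay.
Supply in terms of pb becomes qs = -281 + 4.5(pb + 21) = -186.5 + 4.5pb. Setting this equal to demand: 640 - 8pb = -186.5 + 4.5pb, so pb = 66.12.
Sellers receive ps = 66.12 + 21 = 87.12; q' = 640 − 8·66.12 = 111.04.
Buyers' price falls by p* − pb = 73.68 − 66.12 = 7.56; sellers' price rises by ps − p* = 87.12 − 73.68 = 13.44.
So producers capture 13.44/21 = 0.64 of each unit of subsidy.

Producer share = 0.64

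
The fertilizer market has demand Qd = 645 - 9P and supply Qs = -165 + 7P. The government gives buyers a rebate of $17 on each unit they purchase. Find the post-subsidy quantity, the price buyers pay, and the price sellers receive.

Q' = 256.3125; buyers pay $43.1875; sellers receive $60.1875

Pre-subsidy: 645 - 9P = -165 + 7P gives P* = 50.625, Q* = 189.375.
With the rebate, buyers effectively pay Pb = Ps − 17, where Ps is the price sellers receive.
Demand in terms of Ps becomes Qd = 645 − 9(Ps − 17) = 798 - 9Ps. Setting this equal to supply: 798 - 9Ps = -165 + 7Ps, so Ps = 60.1875.
Buyers pay Pb = 60.1875 − 17 = 43.1875; Q' = -165 + 7·60.1875 = 256.3125.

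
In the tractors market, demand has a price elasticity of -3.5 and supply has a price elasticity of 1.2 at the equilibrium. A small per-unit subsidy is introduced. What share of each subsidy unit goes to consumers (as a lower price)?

Consumer share = 12/47

For a small subsidy around the equilibrium, the benefit split depends on the relative slopes, which at a point are proportional to the elasticities.
Buyer share = εs/(εs + |εd|) = 1.2/(1.2 + 3.5) = 12/47; seller share = |εd|/(εs + |εd|) = 35/47.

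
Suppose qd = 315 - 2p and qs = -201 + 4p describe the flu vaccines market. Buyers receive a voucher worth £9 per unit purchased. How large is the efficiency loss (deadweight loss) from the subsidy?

Deadweight loss = £54

Pre-subsidy: 315 - 2p = -201 + 4p gives p* = 86, q* = 143.
With the rebate, buyers effectively pay pb = ps − 9, where ps is the price sellers receive.
Demand in terms of ps becomes qd = 315 − 2(ps − 9) = 333 - 2ps. Setting this equal to supply: 333 - 2ps = -201 + 4ps, so ps = 89.
Buyers pay pb = 89 − 9 = 80; q' = -201 + 4·89 = 155.
The subsidy expands output by 155 − 143 = 12 past the efficient level; on those units the gap between marginal cost and willingness to pay runs from 0 up to 9.
DWL = ½ × 9 × 12 = 54.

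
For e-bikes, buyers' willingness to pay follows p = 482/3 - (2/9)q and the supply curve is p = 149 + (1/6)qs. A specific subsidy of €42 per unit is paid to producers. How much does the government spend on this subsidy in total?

Pre-subsidy: 482/3 - (2/9)q = 149 + (1/6)q gives q* = 30 and p* = 154.
With the subsidy, sellers receive ps = pb + 42 for each unit, where pb is the price buyers pay.
On the curves, pb = 482/3 - (2/9)q and ps = 149 + (1/6)q; the wedge ps − pb = 42 gives 149 + (1/6)q − (482/3 - (2/9)q) = 42, so q' = 138.
Then pb = 482/3 − (2/9)·138 = 130 and ps = 149 + (1/6)·138 = 172.
Government outlay = subsidy × quantity = 42 × 138 = 5796.

Government cost = €5796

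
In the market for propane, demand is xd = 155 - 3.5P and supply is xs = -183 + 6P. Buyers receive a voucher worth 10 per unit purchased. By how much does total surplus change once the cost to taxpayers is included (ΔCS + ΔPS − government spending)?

Pre-subsidy: 155 - 3.5P = -183 + 6P gives P* = 676/19, x* = 579/19.
With the rebate, buyers effectively pay Pb = Ps − 10, where Ps is the price sellers receive.
Demand in terms of Ps becomes xd = 155 − 3.5(Ps − 10) = 190 - 3.5Ps. Setting this equal to supply: 190 - 3.5Ps = -183 + 6Ps, so Ps = 746/19.
Buyers pay Pb = 746/19 − 10 = 556/19; x' = -183 + 6·(746/19) = 999/19.
ΔCS = ½(579/19 + 999/19)(676/19 − 556/19) = 94680/361; ΔPS = ½(579/19 + 999/19)(746/19 − 676/19) = 55230/361.
Government spending = 10 × 999/19 = 9990/19.
Net change = 94680/361 + 55230/361 − 9990/19 = -2100/19. The loss equals the DWL triangle ½·10·420/19.

Net change in total surplus = -2100/19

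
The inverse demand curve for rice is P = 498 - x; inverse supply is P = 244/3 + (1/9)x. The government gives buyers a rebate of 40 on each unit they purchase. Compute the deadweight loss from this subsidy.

Deadweight loss = 720

Pre-subsidy: 498 - x = 244/3 + (1/9)x gives x* = 375 and P* = 123.
With the rebate, buyers effectively pay Pb = Ps − 40, where Ps is the price sellers receive.
On the curves, Pb = 498 - x and Ps = 244/3 + (1/9)x; the wedge Ps − Pb = 40 gives 244/3 + (1/9)x − (498 - x) = 40, so x' = 411.
Then Pb = 498 − 1·411 = 87 and Ps = 244/3 + (1/9)·411 = 127.
The subsidy expands output by 411 − 375 = 36 past the efficient level; on those units the gap between marginal cost and willingness to pay runs from 0 up to 40.
DWL = ½ × 40 × 36 = 720.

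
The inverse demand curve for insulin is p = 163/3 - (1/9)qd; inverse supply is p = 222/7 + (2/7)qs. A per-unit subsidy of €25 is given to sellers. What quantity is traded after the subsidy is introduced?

Pre-subsidy: 163/3 - (1/9)q = 222/7 + (2/7)q gives q* = 57 and p* = 48.
With the subsidy, sellers receive ps = pb + 25 for each unit, where pb is the price buyers pay.
On the curves, pb = 163/3 - (1/9)q and ps = 222/7 + (2/7)q; the wedge ps − pb = 25 gives 222/7 + (2/7)q − (163/3 - (1/9)q) = 25, so q' = 120.
Then pb = 163/3 − (1/9)·120 = 41 and ps = 222/7 + (2/7)·120 = 66.

q' = 120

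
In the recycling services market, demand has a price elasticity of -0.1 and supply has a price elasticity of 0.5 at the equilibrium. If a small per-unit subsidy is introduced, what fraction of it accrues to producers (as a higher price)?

Producer share = 1/6

For a small subsidy around the equilibrium, the benefit split depends on the relative slopes, which at a point are proportional to the elasticities.
Buyer share = εs/(εs + |εd|) = 0.5/(0.5 + 0.1) = 5/6; seller share = |εd|/(εs + |εd|) = 1/6.
So producers capture 1/6 of the subsidy.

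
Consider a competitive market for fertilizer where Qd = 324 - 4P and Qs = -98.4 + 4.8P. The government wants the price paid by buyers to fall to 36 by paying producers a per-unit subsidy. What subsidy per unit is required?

Required subsidy s = 22 per unit

At a buyer price of 36, quantity demanded is 324 − 4·36 = 180.
Sellers supply 180 only when they receive Ps with -98.4 + 4.8·Ps = 180, i.e. Ps = 58.
s = Ps − Pb = 58 − 36 = 22.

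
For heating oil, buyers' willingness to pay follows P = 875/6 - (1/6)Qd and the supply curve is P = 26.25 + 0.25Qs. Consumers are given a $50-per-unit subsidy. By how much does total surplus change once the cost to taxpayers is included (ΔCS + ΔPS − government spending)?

Net change in total surplus = -$3000

Pre-subsidy: 875/6 - (1/6)Q = 26.25 + 0.25Q gives Q* = 287 and P* = 98.
With the rebate, buyers effectively pay Pb = Ps − 50, where Ps is the price sellers receive.
On the curves, Pb = 875/6 - (1/6)Q and Ps = 26.25 + 0.25Q; the wedge Ps − Pb = 50 gives 26.25 + 0.25Q − (875/6 - (1/6)Q) = 50, so Q' = 407.
Then Pb = 875/6 − (1/6)·407 = 78 and Ps = 26.25 + 0.25·407 = 128.
ΔCS = ½(287 + 407)(98 − 78) = 6940; ΔPS = ½(287 + 407)(128 − 98) = 10410.
Government spending = 50 × 407 = 20350.
Net change = 6940 + 10410 − 20350 = -3000. The loss equals the DWL triangle ½·50·120.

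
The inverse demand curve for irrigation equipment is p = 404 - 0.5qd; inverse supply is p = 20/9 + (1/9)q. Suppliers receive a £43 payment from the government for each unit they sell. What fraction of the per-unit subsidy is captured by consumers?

Consumer share = 9/11

Pre-subsidy: 404 - 0.5q = 20/9 + (1/9)q gives q* = 7232/11 and p* = 828/11.
With the subsidy, sellers receive ps = pb + 43 for each unit, where pb is the price buyers pay.
On the curves, pb = 404 - 0.5q and ps = 20/9 + (1/9)q; the wedge ps − pb = 43 gives 20/9 + (1/9)q − (404 - 0.5q) = 43, so q' = 8006/11.
Then pb = 404 − 0.5·(8006/11) = 441/11 and ps = 20/9 + (1/9)·(8006/11) = 914/11.
Buyers' price falls by p* − pb = 828/11 − 441/11 = 387/11; sellers' price rises by ps − p* = 914/11 − 828/11 = 86/11.
So consumers capture (387/11)/43 = 9/11 of each unit of subsidy.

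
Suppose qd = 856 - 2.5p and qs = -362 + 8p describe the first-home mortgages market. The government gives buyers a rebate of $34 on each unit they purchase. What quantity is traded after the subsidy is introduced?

q' = 13246/21

Pre-subsidy: 856 - 2.5p = -362 + 8p gives p* = 116, q* = 566.
With the rebate, buyers effectively pay pb = ps − 34, where ps is the price sellers receive.
Demand in terms of ps becomes qd = 856 − 2.5(ps − 34) = 941 - 2.5ps. Setting this equal to supply: 941 - 2.5ps = -362 + 8ps, so ps = 2606/21.
Buyers pay pb = 2606/21 − 34 = 1892/21; q' = -362 + 8·(2606/21) = 13246/21.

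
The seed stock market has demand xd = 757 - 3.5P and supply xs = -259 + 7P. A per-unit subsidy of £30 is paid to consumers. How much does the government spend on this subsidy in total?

Pre-subsidy: 757 - 3.5P = -259 + 7P gives P* = 2032/21, x* = 1255/3.
With the rebate, buyers effectively pay Pb = Ps − 30, where Ps is the price sellers receive.
Demand in terms of Ps becomes xd = 757 − 3.5(Ps − 30) = 862 - 3.5Ps. Setting this equal to supply: 862 - 3.5Ps = -259 + 7Ps, so Ps = 2242/21.
Buyers pay Pb = 2242/21 − 30 = 1612/21; x' = -259 + 7·(2242/21) = 1465/3.
Government outlay = subsidy × quantity = 30 × 1465/3 = 14650.

Government cost = £14650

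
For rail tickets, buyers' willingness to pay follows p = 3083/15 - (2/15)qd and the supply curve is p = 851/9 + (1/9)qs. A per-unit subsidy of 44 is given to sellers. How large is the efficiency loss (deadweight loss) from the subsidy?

Deadweight loss = 3960

Pre-subsidy: 3083/15 - (2/15)q = 851/9 + (1/9)q gives q* = 454 and p* = 145.
With the subsidy, sellers receive ps = pb + 44 for each unit, where pb is the price buyers pay.
On the curves, pb = 3083/15 - (2/15)q and ps = 851/9 + (1/9)q; the wedge ps − pb = 44 gives 851/9 + (1/9)q − (3083/15 - (2/15)q) = 44, so q' = 634.
Then pb = 3083/15 − (2/15)·634 = 121 and ps = 851/9 + (1/9)·634 = 165.
The subsidy expands output by 634 − 454 = 180 past the efficient level; on those units the gap between marginal cost and willingness to pay runs from 0 up to 44.
DWL = ½ × 44 × 180 = 3960.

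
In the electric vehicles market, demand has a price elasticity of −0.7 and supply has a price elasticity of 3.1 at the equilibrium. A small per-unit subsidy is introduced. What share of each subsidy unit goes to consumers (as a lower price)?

For a small subsidy around the equilibrium, the benefit split depends on the relative slopes, which at a point are proportional to the elasticities.
Buyer share = εs/(εs + |εd|) = 3.1/(3.1 + 0.7) = 31/38; seller share = |εd|/(εs + |εd|) = 7/38.

Consumer share = 31/38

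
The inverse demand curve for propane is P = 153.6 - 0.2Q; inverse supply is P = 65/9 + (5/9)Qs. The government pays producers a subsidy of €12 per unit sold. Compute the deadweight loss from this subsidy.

Pre-subsidy: 153.6 - 0.2Q = 65/9 + (5/9)Q gives Q* = 6587/34 and P* = 3905/34.
With the subsidy, sellers receive Ps = Pb + 12 for each unit, where Pb is the price buyers pay.
On the curves, Pb = 153.6 - 0.2Q and Ps = 65/9 + (5/9)Q; the wedge Ps − Pb = 12 gives 65/9 + (5/9)Q − (153.6 - 0.2Q) = 12, so Q' = 7127/34.
Then Pb = 153.6 − 0.2·(7127/34) = 3797/34 and Ps = 65/9 + (5/9)·(7127/34) = 4205/34.
The subsidy expands output by 7127/34 − 6587/34 = 270/17 past the efficient level; on those units the gap between marginal cost and willingness to pay runs from 0 up to 12.
DWL = ½ × 12 × 270/17 = 1620/17.

Deadweight loss = 1620/17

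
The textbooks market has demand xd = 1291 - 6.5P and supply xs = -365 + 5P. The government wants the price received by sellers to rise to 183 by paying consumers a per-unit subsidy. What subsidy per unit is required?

At a seller price of 183, quantity supplied is -365 + 5·183 = 550.
Buyers absorb 550 only when they pay Pb with 1291 − 6.5·Pb = 550, i.e. Pb = 114.
s = Ps − Pb = 183 − 114 = 69.

Required subsidy s = 69 per unit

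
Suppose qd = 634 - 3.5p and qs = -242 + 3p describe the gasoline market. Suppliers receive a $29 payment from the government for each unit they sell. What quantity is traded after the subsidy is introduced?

Pre-subsidy: 634 - 3.5p = -242 + 3p gives p* = 1752/13, q* = 2110/13.
With the subsidy, sellers receive ps = pb + 29 for each unit, where pb is the price buyers pay.
Supply in terms of pb becomes qs = -242 + 3(pb + 29) = -155 + 3pb. Setting this equal to demand: 634 - 3.5pb = -155 + 3pb, so pb = 1578/13.
Sellers receive ps = 1578/13 + 29 = 1955/13; q' = 634 − 3.5·(1578/13) = 2719/13.

q' = 2719/13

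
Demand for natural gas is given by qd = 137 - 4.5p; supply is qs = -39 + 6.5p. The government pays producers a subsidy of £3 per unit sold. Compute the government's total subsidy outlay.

Pre-subsidy: 137 - 4.5p = -39 + 6.5p gives p* = 16, q* = 65.
With the subsidy, sellers receive ps = pb + 3 for each unit, where pb is the price buyers pay.
Supply in terms of pb becomes qs = -39 + 6.5(pb + 3) = -19.5 + 6.5pb. Setting this equal to demand: 137 - 4.5pb = -19.5 + 6.5pb, so pb = 313/22.
Sellers receive ps = 313/22 + 3 = 379/22; q' = 137 − 4.5·(313/22) = 3211/44.
Government outlay = subsidy × quantity = 3 × 3211/44 = 9633/44.

Government cost = 9633/44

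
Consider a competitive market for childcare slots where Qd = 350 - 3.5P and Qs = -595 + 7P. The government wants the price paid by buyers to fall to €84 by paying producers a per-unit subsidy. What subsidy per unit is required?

Required subsidy s = €9 per unit

At a buyer price of 84, quantity demanded is 350 − 3.5·84 = 56.
Sellers supply 56 only when they receive Ps with -595 + 7·Ps = 56, i.e. Ps = 93.
s = Ps − Pb = 93 − 84 = 9.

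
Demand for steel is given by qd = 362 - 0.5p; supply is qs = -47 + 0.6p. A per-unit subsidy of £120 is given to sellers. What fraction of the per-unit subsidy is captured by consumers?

Consumer share = 6/11

Pre-subsidy: 362 - 0.5p = -47 + 0.6p gives p* = 4090/11, q* = 1937/11.
With the subsidy, sellers receive ps = pb + 120 for each unit, where pb is the price buyers pay.
Supply in terms of pb becomes qs = -47 + 0.6(pb + 120) = 25 + 0.6pb. Setting this equal to demand: 362 - 0.5pb = 25 + 0.6pb, so pb = 3370/11.
Sellers receive ps = 3370/11 + 120 = 4690/11; q' = 362 − 0.5·(3370/11) = 2297/11.
Buyers' price falls by p* − pb = 4090/11 − 3370/11 = 720/11; sellers' price rises by ps − p* = 4690/11 − 4090/11 = 600/11.
So consumers capture (720/11)/120 = 6/11 of each unit of subsidy.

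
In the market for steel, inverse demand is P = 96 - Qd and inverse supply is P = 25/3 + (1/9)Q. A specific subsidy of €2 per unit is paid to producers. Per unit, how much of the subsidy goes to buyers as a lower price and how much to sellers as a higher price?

Buyers gain €1.8 per unit; sellers gain €0.2 per unit

Pre-subsidy: 96 - Q = 25/3 + (1/9)Q gives Q* = 78.9 and P* = 17.1.
With the subsidy, sellers receive Ps = Pb + 2 for each unit, where Pb is the price buyers pay.
On the curves, Pb = 96 - Q and Ps = 25/3 + (1/9)Q; the wedge Ps − Pb = 2 gives 25/3 + (1/9)Q − (96 - Q) = 2, so Q' = 80.7.
Then Pb = 96 − 1·80.7 = 15.3 and Ps = 25/3 + (1/9)·80.7 = 17.3.
Buyers' price falls by P* − Pb = 17.1 − 15.3 = 1.8; sellers' price rises by Ps − P* = 17.3 − 17.1 = 0.2.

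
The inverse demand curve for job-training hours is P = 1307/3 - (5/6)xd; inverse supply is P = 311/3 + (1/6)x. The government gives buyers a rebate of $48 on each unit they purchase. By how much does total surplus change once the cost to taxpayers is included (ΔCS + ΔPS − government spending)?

Pre-subsidy: 1307/3 - (5/6)x = 311/3 + (1/6)x gives x* = 332 and P* = 159.
With the rebate, buyers effectively pay Pb = Ps − 48, where Ps is the price sellers receive.
On the curves, Pb = 1307/3 - (5/6)x and Ps = 311/3 + (1/6)x; the wedge Ps − Pb = 48 gives 311/3 + (1/6)x − (1307/3 - (5/6)x) = 48, so x' = 380.
Then Pb = 1307/3 − (5/6)·380 = 119 and Ps = 311/3 + (1/6)·380 = 167.
ΔCS = ½(332 + 380)(159 − 119) = 14240; ΔPS = ½(332 + 380)(167 − 159) = 2848.
Government spending = 48 × 380 = 18240.
Net change = 14240 + 2848 − 18240 = -1152. The loss equals the DWL triangle ½·48·48.

Net change in total surplus = -$1152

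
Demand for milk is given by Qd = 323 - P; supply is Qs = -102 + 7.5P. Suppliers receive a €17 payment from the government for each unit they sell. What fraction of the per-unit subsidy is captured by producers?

Producer share = 2/17

Pre-subsidy: 323 - P = -102 + 7.5P gives P* = 50, Q* = 273.
With the subsidy, sellers receive Ps = Pb + 17 for each unit, where Pb is the price buyers pay.
Supply in terms of Pb becomes Qs = -102 + 7.5(Pb + 17) = 25.5 + 7.5Pb. Setting this equal to demand: 323 - Pb = 25.5 + 7.5Pb, so Pb = 35.
Sellers receive Ps = 35 + 17 = 52; Q' = 323 − 1·35 = 288.
Buyers' price falls by P* − Pb = 50 − 35 = 15; sellers' price rises by Ps − P* = 52 − 50 = 2.
So producers capture 2/17 = 2/17 of each unit of subsidy.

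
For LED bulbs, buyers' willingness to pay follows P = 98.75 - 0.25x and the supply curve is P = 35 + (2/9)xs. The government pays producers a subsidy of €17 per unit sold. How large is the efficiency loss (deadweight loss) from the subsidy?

Deadweight loss = €306

Pre-subsidy: 98.75 - 0.25x = 35 + (2/9)x gives x* = 135 and P* = 65.
With the subsidy, sellers receive Ps = Pb + 17 for each unit, where Pb is the price buyers pay.
On the curves, Pb = 98.75 - 0.25x and Ps = 35 + (2/9)x; the wedge Ps − Pb = 17 gives 35 + (2/9)x − (98.75 - 0.25x) = 17, so x' = 171.
Then Pb = 98.75 − 0.25·171 = 56 and Ps = 35 + (2/9)·171 = 73.
The subsidy expands output by 171 − 135 = 36 past the efficient level; on those units the gap between marginal cost and willingness to pay runs from 0 up to 17.
DWL = ½ × 17 × 36 = 306.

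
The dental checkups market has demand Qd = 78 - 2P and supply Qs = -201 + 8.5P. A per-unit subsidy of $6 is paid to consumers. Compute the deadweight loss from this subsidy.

Deadweight loss = 204/7

Pre-subsidy: 78 - 2P = -201 + 8.5P gives P* = 186/7, Q* = 174/7.
With the rebate, buyers effectively pay Pb = Ps − 6, where Ps is the price sellers receive.
Demand in terms of Ps becomes Qd = 78 − 2(Ps − 6) = 90 - 2Ps. Setting this equal to supply: 90 - 2Ps = -201 + 8.5Ps, so Ps = 194/7.
Buyers pay Pb = 194/7 − 6 = 152/7; Q' = -201 + 8.5·(194/7) = 242/7.
The subsidy expands output by 242/7 − 174/7 = 68/7 past the efficient level; on those units the gap between marginal cost and willingness to pay runs from 0 up to 6.
DWL = ½ × 6 × 68/7 = 204/7.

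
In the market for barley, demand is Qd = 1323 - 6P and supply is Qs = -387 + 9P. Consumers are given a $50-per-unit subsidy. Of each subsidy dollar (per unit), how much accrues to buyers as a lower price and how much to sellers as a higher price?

Buyers gain $30 per unit; sellers gain $20 per unit

Pre-subsidy: 1323 - 6P = -387 + 9P gives P* = 114, Q* = 639.
With the rebate, buyers effectively pay Pb = Ps − 50, where Ps is the price sellers receive.
Demand in terms of Ps becomes Qd = 1323 − 6(Ps − 50) = 1623 - 6Ps. Setting this equal to supply: 1623 - 6Ps = -387 + 9Ps, so Ps = 134.
Buyers pay Pb = 134 − 50 = 84; Q' = -387 + 9·134 = 819.
Buyers' price falls by P* − Pb = 114 − 84 = 30; sellers' price rises by Ps − P* = 134 − 114 = 20.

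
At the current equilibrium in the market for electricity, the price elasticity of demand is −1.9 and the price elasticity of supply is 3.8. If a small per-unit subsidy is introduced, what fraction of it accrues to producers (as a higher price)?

For a small subsidy around the equilibrium, the benefit split depends on the relative slopes, which at a point are proportional to the elasticities.
Buyer share = εs/(εs + |εd|) = 3.8/(3.8 + 1.9) = 2/3; seller share = |εd|/(εs + |εd|) = 1/3.
So producers capture 1/3 of the subsidy.

Producer share = 1/3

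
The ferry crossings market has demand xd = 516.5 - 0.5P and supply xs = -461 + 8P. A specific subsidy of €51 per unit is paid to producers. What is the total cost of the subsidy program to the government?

Government cost = €24633

Pre-subsidy: 516.5 - 0.5P = -461 + 8P gives P* = 115, x* = 459.
With the subsidy, sellers receive Ps = Pb + 51 for each unit, where Pb is the price buyers pay.
Supply in terms of Pb becomes xs = -461 + 8(Pb + 51) = -53 + 8Pb. Setting this equal to demand: 516.5 - 0.5Pb = -53 + 8Pb, so Pb = 67.
Sellers receive Ps = 67 + 51 = 118; x' = 516.5 − 0.5·67 = 483.
Government outlay = subsidy × quantity = 51 × 483 = 24633.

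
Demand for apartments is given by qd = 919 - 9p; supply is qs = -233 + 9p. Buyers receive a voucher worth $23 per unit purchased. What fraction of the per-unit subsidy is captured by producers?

Producer share = 0.5

Pre-subsidy: 919 - 9p = -233 + 9p gives p* = 64, q* = 343.
With the rebate, buyers effectively pay pb = ps − 23, where ps is the price sellers receive.
Demand in terms of ps becomes qd = 919 − 9(ps − 23) = 1126 - 9ps. Setting this equal to supply: 1126 - 9ps = -233 + 9ps, so ps = 75.5.
Buyers pay pb = 75.5 − 23 = 52.5; q' = -233 + 9·75.5 = 446.5.
Buyers' price falls by p* − pb = 64 − 52.5 = 11.5; sellers' price rises by ps − p* = 75.5 − 64 = 11.5.
So producers capture 11.5/23 = 0.5 of each unit of subsidy.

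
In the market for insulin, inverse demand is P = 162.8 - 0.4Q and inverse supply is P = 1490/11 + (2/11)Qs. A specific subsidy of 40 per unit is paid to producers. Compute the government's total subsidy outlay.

Government cost = 4630

Pre-subsidy: 162.8 - 0.4Q = 1490/11 + (2/11)Q gives Q* = 47 and P* = 144.
With the subsidy, sellers receive Ps = Pb + 40 for each unit, where Pb is the price buyers pay.
On the curves, Pb = 162.8 - 0.4Q and Ps = 1490/11 + (2/11)Q; the wedge Ps − Pb = 40 gives 1490/11 + (2/11)Q − (162.8 - 0.4Q) = 40, so Q' = 115.75.
Then Pb = 162.8 − 0.4·115.75 = 116.5 and Ps = 1490/11 + (2/11)·115.75 = 156.5.
Government outlay = subsidy × quantity = 40 × 115.75 = 4630.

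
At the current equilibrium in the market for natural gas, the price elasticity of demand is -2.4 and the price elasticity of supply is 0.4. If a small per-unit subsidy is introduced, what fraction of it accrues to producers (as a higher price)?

For a small subsidy around the equilibrium, the benefit split depends on the relative slopes, which at a point are proportional to the elasticities.
Buyer share = εs/(εs + |εd|) = 0.4/(0.4 + 2.4) = 1/7; seller share = |εd|/(εs + |εd|) = 6/7.
So producers capture 6/7 of the subsidy.

Producer share = 6/7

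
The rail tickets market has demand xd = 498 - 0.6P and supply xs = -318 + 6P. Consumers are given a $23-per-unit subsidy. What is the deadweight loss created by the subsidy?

Pre-subsidy: 498 - 0.6P = -318 + 6P gives P* = 1360/11, x* = 4662/11.
With the rebate, buyers effectively pay Pb = Ps − 23, where Ps is the price sellers receive.
Demand in terms of Ps becomes xd = 498 − 0.6(Ps − 23) = 511.8 - 0.6Ps. Setting this equal to supply: 511.8 - 0.6Ps = -318 + 6Ps, so Ps = 1383/11.
Buyers pay Pb = 1383/11 − 23 = 1130/11; x' = -318 + 6·(1383/11) = 4800/11.
The subsidy expands output by 4800/11 − 4662/11 = 138/11 past the efficient level; on those units the gap between marginal cost and willingness to pay runs from 0 up to 23.
DWL = ½ × 23 × 138/11 = 1587/11.

Deadweight loss = 1587/11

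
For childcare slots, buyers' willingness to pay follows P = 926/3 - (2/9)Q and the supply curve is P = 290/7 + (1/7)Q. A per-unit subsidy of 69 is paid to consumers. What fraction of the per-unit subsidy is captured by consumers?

Pre-subsidy: 926/3 - (2/9)Q = 290/7 + (1/7)Q gives Q* = 732 and P* = 146.
With the rebate, buyers effectively pay Pb = Ps − 69, where Ps is the price sellers receive.
On the curves, Pb = 926/3 - (2/9)Q and Ps = 290/7 + (1/7)Q; the wedge Ps − Pb = 69 gives 290/7 + (1/7)Q − (926/3 - (2/9)Q) = 69, so Q' = 921.
Then Pb = 926/3 − (2/9)·921 = 104 and Ps = 290/7 + (1/7)·921 = 173.
Buyers' price falls by P* − Pb = 146 − 104 = 42; sellers' price rises by Ps − P* = 173 − 146 = 27.
So consumers capture 42/69 = 14/23 of each unit of subsidy.

Consumer share = 14/23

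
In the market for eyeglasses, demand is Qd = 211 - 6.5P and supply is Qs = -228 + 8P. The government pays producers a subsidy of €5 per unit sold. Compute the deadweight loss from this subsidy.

Pre-subsidy: 211 - 6.5P = -228 + 8P gives P* = 878/29, Q* = 412/29.
With the subsidy, sellers receive Ps = Pb + 5 for each unit, where Pb is the price buyers pay.
Supply in terms of Pb becomes Qs = -228 + 8(Pb + 5) = -188 + 8Pb. Setting this equal to demand: 211 - 6.5Pb = -188 + 8Pb, so Pb = 798/29.
Sellers receive Ps = 798/29 + 5 = 943/29; Q' = 211 − 6.5·(798/29) = 932/29.
The subsidy expands output by 932/29 − 412/29 = 520/29 past the efficient level; on those units the gap between marginal cost and willingness to pay runs from 0 up to 5.
DWL = ½ × 5 × 520/29 = 1300/29.

Deadweight loss = 1300/29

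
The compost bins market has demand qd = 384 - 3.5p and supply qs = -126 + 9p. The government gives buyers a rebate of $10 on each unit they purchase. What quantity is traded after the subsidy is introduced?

Pre-subsidy: 384 - 3.5p = -126 + 9p gives p* = 40.8, q* = 241.2.
With the rebate, buyers effectively pay pb = ps − 10, where ps is the price sellers receive.
Demand in terms of ps becomes qd = 384 − 3.5(ps − 10) = 419 - 3.5ps. Setting this equal to supply: 419 - 3.5ps = -126 + 9ps, so ps = 43.6.
Buyers pay pb = 43.6 − 10 = 33.6; q' = -126 + 9·43.6 = 266.4.

q' = 266.4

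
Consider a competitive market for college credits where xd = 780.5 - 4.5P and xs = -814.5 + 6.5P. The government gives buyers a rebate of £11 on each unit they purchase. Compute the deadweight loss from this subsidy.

Deadweight loss = £160.875

Pre-subsidy: 780.5 - 4.5P = -814.5 + 6.5P gives P* = 145, x* = 128.
With the rebate, buyers effectively pay Pb = Ps − 11, where Ps is the price sellers receive.
Demand in terms of Ps becomes xd = 780.5 − 4.5(Ps − 11) = 830 - 4.5Ps. Setting this equal to supply: 830 - 4.5Ps = -814.5 + 6.5Ps, so Ps = 149.5.
Buyers pay Pb = 149.5 − 11 = 138.5; x' = -814.5 + 6.5·149.5 = 157.25.
The subsidy expands output by 157.25 − 128 = 29.25 past the efficient level; on those units the gap between marginal cost and willingness to pay runs from 0 up to 11.
DWL = ½ × 11 × 29.25 = 160.875.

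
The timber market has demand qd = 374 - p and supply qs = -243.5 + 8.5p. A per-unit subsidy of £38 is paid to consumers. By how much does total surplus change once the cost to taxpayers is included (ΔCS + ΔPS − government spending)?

Net change in total surplus = -£646

Pre-subsidy: 374 - p = -243.5 + 8.5p gives p* = 65, q* = 309.
With the rebate, buyers effectively pay pb = ps − 38, where ps is the price sellers receive.
Demand in terms of ps becomes qd = 374 − 1(ps − 38) = 412 - ps. Setting this equal to supply: 412 - ps = -243.5 + 8.5ps, so ps = 69.
Buyers pay pb = 69 − 38 = 31; q' = -243.5 + 8.5·69 = 343.
ΔCS = ½(309 + 343)(65 − 31) = 11084; ΔPS = ½(309 + 343)(69 − 65) = 1304.
Government spending = 38 × 343 = 13034.
Net change = 11084 + 1304 − 13034 = -646. The loss equals the DWL triangle ½·38·34.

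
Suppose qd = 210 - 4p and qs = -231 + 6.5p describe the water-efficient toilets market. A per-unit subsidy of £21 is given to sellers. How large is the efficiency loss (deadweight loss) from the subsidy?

Deadweight loss = £546

Pre-subsidy: 210 - 4p = -231 + 6.5p gives p* = 42, q* = 42.
With the subsidy, sellers receive ps = pb + 21 for each unit, where pb is the price buyers pay.
Supply in terms of pb becomes qs = -231 + 6.5(pb + 21) = -94.5 + 6.5pb. Setting this equal to demand: 210 - 4pb = -94.5 + 6.5pb, so pb = 29.
Sellers receive ps = 29 + 21 = 50; q' = 210 − 4·29 = 94.
The subsidy expands output by 94 − 42 = 52 past the efficient level; on those units the gap between marginal cost and willingness to pay runs from 0 up to 21.
DWL = ½ × 21 × 52 = 546.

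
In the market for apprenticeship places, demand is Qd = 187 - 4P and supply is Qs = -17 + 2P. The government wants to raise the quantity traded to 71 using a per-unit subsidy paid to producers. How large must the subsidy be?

At Q = 71, invert demand for the buyer price: Pb = (187 − 71)/4 = 29; invert supply for the seller price: Ps = (71 − (-17))/2 = 44.
The subsidy must fill the gap: s = Ps − Pb = 44 − 29 = 15.

Required subsidy s = 15 per unit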